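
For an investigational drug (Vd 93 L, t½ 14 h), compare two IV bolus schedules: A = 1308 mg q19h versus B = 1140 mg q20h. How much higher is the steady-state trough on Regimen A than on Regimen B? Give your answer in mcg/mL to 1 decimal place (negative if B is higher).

Regimen A: f = (1/2)^(19/14) ≈ 0.3904; Cmin,ss = (1308/93)·f/(1−f) ≈ 9.007 mcg/mL.
Regimen B: f = (1/2)^(20/14) ≈ 0.3715; Cmin,ss = (1140/93)·f/(1−f) ≈ 7.246 mcg/mL.
Difference ≈ 9.007 − 7.246 ≈ 1.761 mcg/mL.

1.8 mcg/mL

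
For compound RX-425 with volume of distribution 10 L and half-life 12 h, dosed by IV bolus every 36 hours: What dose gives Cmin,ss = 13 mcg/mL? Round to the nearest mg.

τ/t½ = 36/12 ≈ 3, so f = (1/2)^(36/12) ≈ 0.125000.
Cmin,ss = (D/Vd)·f/(1−f), so D = Cmin,ss·Vd·(1−f)/f.
D = 13 × 10 × (1−f)/f ≈ 13 × 10 × 7.00000 ≈ 910.00 mg.

910 mg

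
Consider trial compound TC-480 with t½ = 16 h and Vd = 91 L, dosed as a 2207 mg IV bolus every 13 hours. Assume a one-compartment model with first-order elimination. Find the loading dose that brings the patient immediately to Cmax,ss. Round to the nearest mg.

f = (1/2)^(13/16) ≈ 0.569394; accumulation ratio R = 1/(1−f) ≈ 2.32231.
Loading dose to hit Cmax,ss on first dose: D_load = D_maint·R ≈ 2207 × 2.32231 ≈ 5125.34 mg.

5125 mg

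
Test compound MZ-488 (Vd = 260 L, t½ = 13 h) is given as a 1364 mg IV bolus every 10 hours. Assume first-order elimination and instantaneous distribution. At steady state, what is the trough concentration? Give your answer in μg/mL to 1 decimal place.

k = ln2/t½ = ln2/13 ≈ 0.053319 h⁻¹; fraction remaining f = e^(−kτ) = e^(−0.053319×10) ≈ 0.5867.
At steady state, accumulation factor R = 1/(1 − e^(−kτ)) ≈ 2.4195.
Each bolus raises the concentration by D/Vd = 1364/260 ≈ 5.246 μg/mL.
Steady-state peak Cmax,ss = C₀·R ≈ 5.246 × 2.4195 ≈ 12.693 μg/mL.
One interval later, Cmin,ss = Cmax,ss·e^(−kτ) ≈ 12.693 × 0.5867 ≈ 7.447 μg/mL.

7.4 μg/mL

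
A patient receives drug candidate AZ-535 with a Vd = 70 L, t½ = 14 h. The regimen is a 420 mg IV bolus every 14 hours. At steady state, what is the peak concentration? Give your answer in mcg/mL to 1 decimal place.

τ = 14 h = 1 half-life, so f = (1/2)^1 = 0.5.
At steady state, R = 1/(1 − 0.5) = 2/1.
Single-dose peak C₀ = D/Vd = 420/70 = 6 mcg/mL.
Steady-state peak Cmax,ss = C₀·R = 6 × 2/1 ≈ 12.000 mcg/mL.

12.0 mcg/mL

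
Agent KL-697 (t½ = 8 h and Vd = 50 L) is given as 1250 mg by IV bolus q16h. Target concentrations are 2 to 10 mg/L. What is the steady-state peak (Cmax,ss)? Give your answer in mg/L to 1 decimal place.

τ = 16 h = 2 half-lives, so f = (1/2)^2 = 0.25.
At steady state, R = 1/(1 − 0.25) = 4/3.
Single-dose peak C₀ = D/Vd = 1250/50 = 25 mg/L.
Steady-state peak Cmax,ss = C₀·R = 25 × 4/3 ≈ 33.333 mg/L.
Peak 33.3 mg/L vs MTC 10 mg/L: exceeds toxic threshold.

33.3 mg/L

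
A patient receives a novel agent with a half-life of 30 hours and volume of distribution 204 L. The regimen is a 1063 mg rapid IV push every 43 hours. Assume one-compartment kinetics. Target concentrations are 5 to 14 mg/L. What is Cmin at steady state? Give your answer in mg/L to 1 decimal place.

3.1 mg/L

τ/t½ = 43/30 ≈ 1.4333, so fraction remaining f = (1/2)^(43/30) ≈ 0.3703.
At steady state, accumulation factor R = 1/(1 − e^(−kτ)) ≈ 1.5881.
Single-dose peak C₀ = D/Vd = 1063/204 ≈ 5.211 mg/L.
Steady-state peak Cmax,ss = C₀·R ≈ 5.211 × 1.5881 ≈ 8.276 mg/L.
One interval later, Cmin,ss = Cmax,ss·e^(−kτ) ≈ 8.276 × 0.3703 ≈ 3.065 mg/L.
Trough 3.1 mg/L vs MEC 5 mg/L: subtherapeutic.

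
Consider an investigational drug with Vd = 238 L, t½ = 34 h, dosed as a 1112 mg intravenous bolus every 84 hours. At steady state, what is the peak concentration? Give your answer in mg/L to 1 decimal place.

k = ln2/t½ = ln2/34 ≈ 0.020387 h⁻¹; fraction remaining f = e^(−kτ) = e^(−0.020387×84) ≈ 0.1804.
At steady state, accumulation factor R = 1/(1 − e^(−kτ)) ≈ 1.2201.
Each bolus raises the concentration by D/Vd = 1112/238 ≈ 4.672 mg/L.
Cmax,ss = C₀/(1 − f) ≈ 4.672/0.8196 ≈ 5.700 mg/L.

5.7 mg/L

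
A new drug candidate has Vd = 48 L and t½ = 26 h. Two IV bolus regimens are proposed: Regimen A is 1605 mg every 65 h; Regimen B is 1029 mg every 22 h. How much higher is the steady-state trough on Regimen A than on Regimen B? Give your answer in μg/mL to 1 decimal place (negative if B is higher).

Regimen A: f = (1/2)^(65/26) ≈ 0.1768; Cmin,ss = (1605/48)·f/(1−f) ≈ 7.181 μg/mL.
Regimen B: f = (1/2)^(22/26) ≈ 0.5563; Cmin,ss = (1029/48)·f/(1−f) ≈ 26.878 μg/mL.
Difference ≈ 7.181 − 26.878 ≈ -19.697 μg/mL.

-19.7 μg/mL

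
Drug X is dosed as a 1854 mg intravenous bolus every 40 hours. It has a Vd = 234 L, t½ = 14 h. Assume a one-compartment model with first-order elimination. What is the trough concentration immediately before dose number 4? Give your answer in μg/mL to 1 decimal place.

1.3 μg/mL

f = (1/2)^(τ/t½) = (1/2)^(40/14) ≈ 0.1380.
C₀ = D/Vd = 1854/234 ≈ 7.923 μg/mL.
Before the 4th dose, 3 doses have been given. Superposition: Cmin = C₀·(f + f² + … + f^3).
≈ 7.923 × (0.1380 + 0.0190 + 0.0026) ≈ 7.923 × 0.1596 ≈ 1.265 μg/mL.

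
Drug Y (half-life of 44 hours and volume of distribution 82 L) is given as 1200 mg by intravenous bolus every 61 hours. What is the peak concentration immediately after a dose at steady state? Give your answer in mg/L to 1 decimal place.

τ/t½ = 61/44 ≈ 1.3864, so fraction remaining f = (1/2)^(61/44) ≈ 0.3825.
At steady state, accumulation factor R = 1/(1 − e^(−kτ)) ≈ 1.6194.
Each bolus raises the concentration by D/Vd = 1200/82 ≈ 14.634 mg/L.
Cmax,ss = C₀/(1 − f) ≈ 14.634/0.6175 ≈ 23.699 mg/L.

23.7 mg/L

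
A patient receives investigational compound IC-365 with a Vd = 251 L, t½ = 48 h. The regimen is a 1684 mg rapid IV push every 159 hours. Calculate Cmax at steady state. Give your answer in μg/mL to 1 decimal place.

7.5 μg/mL

Over one 159-h interval, 159/48 ≈ 3.3125 half-lives elapse, leaving f ≈ 0.1007 of each dose.
Accumulation ratio R = 1/(1 − f) ≈ 1/0.8993 ≈ 1.1120.
Single-dose peak C₀ = D/Vd = 1684/251 ≈ 6.709 μg/mL.
Cmax,ss = C₀/(1 − f) ≈ 6.709/0.8993 ≈ 7.460 μg/mL.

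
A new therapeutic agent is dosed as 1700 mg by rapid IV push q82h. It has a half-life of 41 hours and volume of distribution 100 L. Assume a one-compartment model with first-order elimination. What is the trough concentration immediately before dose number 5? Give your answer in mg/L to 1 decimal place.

f = (1/2)^(τ/t½) = (1/2)^(82/41) ≈ 0.2500.
C₀ = D/Vd = 1700/100 ≈ 17.000 mg/L.
Before the 5th dose, 4 doses have been given. Superposition: Cmin = C₀·(f + f² + … + f^4).
≈ 17.000 × (0.2500 + 0.0625 + 0.0156 + 0.0039) ≈ 17.000 × 0.3320 ≈ 5.644 mg/L.

5.6 mg/L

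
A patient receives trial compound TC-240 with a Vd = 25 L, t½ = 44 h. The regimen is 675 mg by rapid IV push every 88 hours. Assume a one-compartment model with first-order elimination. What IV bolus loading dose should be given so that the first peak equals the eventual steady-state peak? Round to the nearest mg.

f = (1/2)^(88/44) ≈ 0.250000; accumulation ratio R = 1/(1−f) ≈ 1.33333.
Loading dose to hit Cmax,ss on first dose: D_load = D_maint·R ≈ 675 × 1.33333 ≈ 900.00 mg.

900 mg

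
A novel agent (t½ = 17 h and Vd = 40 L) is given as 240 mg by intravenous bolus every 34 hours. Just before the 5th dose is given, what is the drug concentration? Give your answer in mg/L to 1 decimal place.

2.0 mg/L

f = (1/2)^(τ/t½) = (1/2)^(34/17) ≈ 0.2500.
C₀ = D/Vd = 240/40 ≈ 6.000 mg/L.
Before the 5th dose, 4 doses have been given. Superposition: Cmin = C₀·(f + f² + … + f^4).
≈ 6.000 × (0.2500 + 0.0625 + 0.0156 + 0.0039) ≈ 6.000 × 0.3320 ≈ 1.992 mg/L.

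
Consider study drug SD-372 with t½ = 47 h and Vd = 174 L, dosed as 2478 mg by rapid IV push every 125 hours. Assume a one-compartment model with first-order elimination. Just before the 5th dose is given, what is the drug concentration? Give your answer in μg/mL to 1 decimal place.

f = (1/2)^(τ/t½) = (1/2)^(125/47) ≈ 0.1583.
C₀ = D/Vd = 2478/174 ≈ 14.241 μg/mL.
Before the 5th dose, 4 doses have been given. Superposition: Cmin = C₀·(f + f² + … + f^4).
≈ 14.241 × (0.1583 + 0.0251 + 0.0040 + 0.0006) ≈ 14.241 × 0.1880 ≈ 2.677 μg/mL.

2.7 μg/mL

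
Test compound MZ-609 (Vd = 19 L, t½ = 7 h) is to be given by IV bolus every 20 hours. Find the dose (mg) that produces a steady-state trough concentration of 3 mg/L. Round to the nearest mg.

356 mg

τ/t½ = 20/7 ≈ 2.8571, so f = (1/2)^(20/7) ≈ 0.138011.
Cmin,ss = (D/Vd)·f/(1−f), so D = Cmin,ss·Vd·(1−f)/f.
D = 3 × 19 × (1−f)/f ≈ 3 × 19 × 6.24580 ≈ 356.01 mg.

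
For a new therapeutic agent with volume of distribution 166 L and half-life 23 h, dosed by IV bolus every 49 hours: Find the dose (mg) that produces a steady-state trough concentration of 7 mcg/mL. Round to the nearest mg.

τ/t½ = 49/23 ≈ 2.1304, so f = (1/2)^(49/23) ≈ 0.228389.
Cmin,ss = (D/Vd)·f/(1−f), so D = Cmin,ss·Vd·(1−f)/f.
D = 7 × 166 × (1−f)/f ≈ 7 × 166 × 3.37849 ≈ 3925.81 mg.

3926 mg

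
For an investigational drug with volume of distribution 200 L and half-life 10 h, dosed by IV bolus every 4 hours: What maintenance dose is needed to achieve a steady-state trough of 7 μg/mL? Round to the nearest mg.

447 mg

τ/t½ = 4/10 ≈ 0.4, so f = (1/2)^(4/10) ≈ 0.757858.
Cmin,ss = (D/Vd)·f/(1−f), so D = Cmin,ss·Vd·(1−f)/f.
D = 7 × 200 × (1−f)/f ≈ 7 × 200 × 0.31951 ≈ 447.31 mg.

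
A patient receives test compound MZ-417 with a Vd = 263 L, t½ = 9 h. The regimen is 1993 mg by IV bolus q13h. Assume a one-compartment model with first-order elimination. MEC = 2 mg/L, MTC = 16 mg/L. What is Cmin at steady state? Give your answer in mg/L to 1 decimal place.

4.4 mg/L

τ/t½ = 13/9 ≈ 1.4444, so fraction remaining f = (1/2)^(13/9) ≈ 0.3674.
At steady state, accumulation factor R = 1/(1 − e^(−kτ)) ≈ 1.5808.
Single-dose peak C₀ = D/Vd = 1993/263 ≈ 7.578 mg/L.
Steady-state peak Cmax,ss = C₀·R ≈ 7.578 × 1.5808 ≈ 11.979 mg/L.
Steady-state trough Cmin,ss = Cmax,ss·f ≈ 11.979 × 0.3674 ≈ 4.401 mg/L.
Trough 4.4 mg/L vs MEC 2 mg/L: adequate.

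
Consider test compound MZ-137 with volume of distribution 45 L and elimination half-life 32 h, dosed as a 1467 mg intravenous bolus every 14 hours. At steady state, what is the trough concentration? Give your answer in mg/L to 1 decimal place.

92.0 mg/L

k = ln2/t½ = ln2/32 ≈ 0.021661 h⁻¹; fraction remaining f = e^(−kτ) = e^(−0.021661×14) ≈ 0.7384.
Single-dose peak C₀ = D/Vd = 1467/45 ≈ 32.600 mg/L.
Steady-state trough Cmin,ss = C₀·f/(1−f) ≈ 32.600 × 0.7384/0.2616 ≈ 92.018 mg/L.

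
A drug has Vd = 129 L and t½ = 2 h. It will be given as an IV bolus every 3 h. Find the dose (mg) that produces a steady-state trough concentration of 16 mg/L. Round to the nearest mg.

τ/t½ = 3/2 ≈ 1.5, so f = (1/2)^(3/2) ≈ 0.353553.
Cmin,ss = (D/Vd)·f/(1−f), so D = Cmin,ss·Vd·(1−f)/f.
D = 16 × 129 × (1−f)/f ≈ 16 × 129 × 1.82843 ≈ 3773.88 mg.

3774 mg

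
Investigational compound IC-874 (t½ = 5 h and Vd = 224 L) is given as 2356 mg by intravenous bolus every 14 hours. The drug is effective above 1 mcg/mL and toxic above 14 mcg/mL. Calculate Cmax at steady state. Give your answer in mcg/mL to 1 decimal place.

Over one 14-h interval, 14/5 ≈ 2.8 half-lives elapse, leaving f ≈ 0.1436 of each dose.
Accumulation ratio R = 1/(1 − f) ≈ 1/0.8564 ≈ 1.1677.
Each bolus raises the concentration by D/Vd = 2356/224 ≈ 10.518 mcg/mL.
Steady-state peak Cmax,ss = C₀·R ≈ 10.518 × 1.1677 ≈ 12.282 mcg/mL.
Peak 12.3 mcg/mL vs MTC 14 mcg/mL: below toxic threshold.

12.3 mcg/mL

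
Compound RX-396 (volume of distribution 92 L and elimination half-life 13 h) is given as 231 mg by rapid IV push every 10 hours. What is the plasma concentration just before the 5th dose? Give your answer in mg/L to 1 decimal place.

3.1 mg/L

f = (1/2)^(τ/t½) = (1/2)^(10/13) ≈ 0.5867.
C₀ = D/Vd = 231/92 ≈ 2.511 mg/L.
Before the 5th dose, 4 doses have been given. Superposition: Cmin = C₀·(f + f² + … + f^4).
≈ 2.511 × (0.5867 + 0.3442 + 0.2020 + 0.1185) ≈ 2.511 × 1.2514 ≈ 3.142 mg/L.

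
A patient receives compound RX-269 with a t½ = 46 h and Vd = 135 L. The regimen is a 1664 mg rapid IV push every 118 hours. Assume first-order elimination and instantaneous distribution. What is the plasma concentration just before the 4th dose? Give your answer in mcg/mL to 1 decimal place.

2.5 mcg/mL

f = (1/2)^(τ/t½) = (1/2)^(118/46) ≈ 0.1690.
C₀ = D/Vd = 1664/135 ≈ 12.326 mcg/mL.
Before the 4th dose, 3 doses have been given. Superposition: Cmin = C₀·(f + f² + … + f^3).
≈ 12.326 × (0.1690 + 0.0286 + 0.0048) ≈ 12.326 × 0.2024 ≈ 2.495 mcg/mL.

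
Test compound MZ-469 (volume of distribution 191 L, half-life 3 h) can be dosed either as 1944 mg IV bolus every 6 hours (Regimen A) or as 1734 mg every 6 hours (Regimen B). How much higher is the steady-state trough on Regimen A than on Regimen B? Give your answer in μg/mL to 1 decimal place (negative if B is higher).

0.4 μg/mL

Regimen A: f = (1/2)^(6/3) ≈ 0.2500; Cmin,ss = (1944/191)·f/(1−f) ≈ 3.393 μg/mL.
Regimen B: f = (1/2)^(6/3) ≈ 0.2500; Cmin,ss = (1734/191)·f/(1−f) ≈ 3.026 μg/mL.
Difference ≈ 3.393 − 3.026 ≈ 0.367 μg/mL.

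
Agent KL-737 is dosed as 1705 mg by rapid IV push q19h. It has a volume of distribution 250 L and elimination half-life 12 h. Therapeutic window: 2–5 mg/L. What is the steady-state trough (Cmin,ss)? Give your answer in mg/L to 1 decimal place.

3.4 mg/L

k = ln2/t½ = ln2/12 ≈ 0.057762 h⁻¹; fraction remaining f = e^(−kτ) = e^(−0.057762×19) ≈ 0.3337.
Single-dose peak C₀ = D/Vd = 1705/250 ≈ 6.820 mg/L.
Steady-state trough Cmin,ss = C₀·f/(1−f) ≈ 6.820 × 0.3337/0.6663 ≈ 3.416 mg/L.
Trough 3.4 mg/L vs MEC 2 mg/L: adequate.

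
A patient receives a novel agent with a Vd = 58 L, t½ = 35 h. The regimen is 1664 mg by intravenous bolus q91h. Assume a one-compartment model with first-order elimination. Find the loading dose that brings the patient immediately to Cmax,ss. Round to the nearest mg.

f = (1/2)^(91/35) ≈ 0.164938; accumulation ratio R = 1/(1−f) ≈ 1.19752.
Loading dose to hit Cmax,ss on first dose: D_load = D_maint·R ≈ 1664 × 1.19752 ≈ 1992.67 mg.

1993 mg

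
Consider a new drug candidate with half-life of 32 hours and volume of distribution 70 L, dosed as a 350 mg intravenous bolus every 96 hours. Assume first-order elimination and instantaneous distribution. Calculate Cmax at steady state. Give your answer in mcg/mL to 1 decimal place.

5.7 mcg/mL

τ = 96 h = 3 half-lives, so f = (1/2)^3 = 0.125.
At steady state, R = 1/(1 − 0.125) = 8/7.
Single-dose peak C₀ = D/Vd = 350/70 = 5 mcg/mL.
Steady-state peak Cmax,ss = C₀·R = 5 × 8/7 ≈ 5.714 mcg/mL.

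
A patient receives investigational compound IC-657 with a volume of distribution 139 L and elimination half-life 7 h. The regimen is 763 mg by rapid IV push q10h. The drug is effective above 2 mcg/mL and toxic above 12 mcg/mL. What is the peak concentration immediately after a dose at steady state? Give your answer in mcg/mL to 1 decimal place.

τ/t½ = 10/7 ≈ 1.4286, so fraction remaining f = (1/2)^(10/7) ≈ 0.3715.
At steady state, accumulation factor R = 1/(1 − e^(−kτ)) ≈ 1.5911.
Single-dose peak C₀ = D/Vd = 763/139 ≈ 5.489 mcg/mL.
Steady-state peak Cmax,ss = C₀·R ≈ 5.489 × 1.5911 ≈ 8.734 mcg/mL.
Peak 8.7 mcg/mL vs MTC 12 mcg/mL: below toxic threshold.

8.7 mcg/mL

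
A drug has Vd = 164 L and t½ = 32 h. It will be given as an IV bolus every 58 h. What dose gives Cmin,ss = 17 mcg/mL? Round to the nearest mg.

τ/t½ = 58/32 ≈ 1.8125, so f = (1/2)^(58/32) ≈ 0.284697.
Cmin,ss = (D/Vd)·f/(1−f), so D = Cmin,ss·Vd·(1−f)/f.
D = 17 × 164 × (1−f)/f ≈ 17 × 164 × 2.51251 ≈ 7004.88 mg.

7005 mg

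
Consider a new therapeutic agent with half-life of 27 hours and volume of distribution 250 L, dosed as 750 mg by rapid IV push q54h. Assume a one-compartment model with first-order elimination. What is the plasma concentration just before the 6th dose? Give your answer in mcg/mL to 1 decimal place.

f = (1/2)^(τ/t½) = (1/2)^(54/27) ≈ 0.2500.
C₀ = D/Vd = 750/250 ≈ 3.000 mcg/mL.
Before the 6th dose, 5 doses have been given. Superposition: Cmin = C₀·(f + f² + … + f^5).
≈ 3.000 × (0.2500 + 0.0625 + 0.0156 + 0.0039 + 0.0010) ≈ 3.000 × 0.3330 ≈ 0.999 mcg/mL.

1.0 mcg/mL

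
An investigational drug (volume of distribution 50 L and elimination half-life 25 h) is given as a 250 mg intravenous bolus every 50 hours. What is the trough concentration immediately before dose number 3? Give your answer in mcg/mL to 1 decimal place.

f = (1/2)^(τ/t½) = (1/2)^(50/25) ≈ 0.2500.
C₀ = D/Vd = 250/50 ≈ 5.000 mcg/mL.
Before the 3rd dose, 2 doses have been given. Superposition: Cmin = C₀·(f + f²).
≈ 5.000 × (0.2500 + 0.0625) ≈ 5.000 × 0.3125 ≈ 1.562 mcg/mL.

1.6 mcg/mL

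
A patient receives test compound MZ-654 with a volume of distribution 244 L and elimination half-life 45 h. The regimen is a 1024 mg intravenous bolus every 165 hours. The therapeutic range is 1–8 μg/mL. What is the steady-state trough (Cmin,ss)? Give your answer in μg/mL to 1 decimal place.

0.4 μg/mL

Over one 165-h interval, 165/45 ≈ 3.6667 half-lives elapse, leaving f ≈ 0.0787 of each dose.
Accumulation ratio R = 1/(1 − f) ≈ 1/0.9213 ≈ 1.0854.
Each bolus raises the concentration by D/Vd = 1024/244 ≈ 4.197 μg/mL.
Steady-state peak Cmax,ss = C₀·R ≈ 4.197 × 1.0854 ≈ 4.555 μg/mL.
One interval later, Cmin,ss = Cmax,ss·e^(−kτ) ≈ 4.555 × 0.0787 ≈ 0.358 μg/mL.
Trough 0.4 μg/mL vs MEC 1 μg/mL: subtherapeutic.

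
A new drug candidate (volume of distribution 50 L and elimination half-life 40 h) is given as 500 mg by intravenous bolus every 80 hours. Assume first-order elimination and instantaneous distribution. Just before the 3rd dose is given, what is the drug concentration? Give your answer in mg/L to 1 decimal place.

f = (1/2)^(τ/t½) = (1/2)^(80/40) ≈ 0.2500.
C₀ = D/Vd = 500/50 ≈ 10.000 mg/L.
Before the 3rd dose, 2 doses have been given. Superposition: Cmin = C₀·(f + f²).
≈ 10.000 × (0.2500 + 0.0625) ≈ 10.000 × 0.3125 ≈ 3.125 mg/L.

3.1 mg/L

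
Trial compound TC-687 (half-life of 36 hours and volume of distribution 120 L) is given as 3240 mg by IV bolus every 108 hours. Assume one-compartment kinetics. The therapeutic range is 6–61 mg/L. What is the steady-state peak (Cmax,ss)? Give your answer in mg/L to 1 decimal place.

The dosing interval is 3 half-lives, so f = 2^(−3) = 0.125.
Accumulation ratio R = 1/(1 − f) = 1/0.875 = 8/7.
Single-dose peak C₀ = D/Vd = 3240/120 = 27 mg/L.
Steady-state peak Cmax,ss = C₀·R = 27 × 8/7 ≈ 30.857 mg/L.
Peak 30.9 mg/L vs MTC 61 mg/L: below toxic threshold.

30.9 mg/L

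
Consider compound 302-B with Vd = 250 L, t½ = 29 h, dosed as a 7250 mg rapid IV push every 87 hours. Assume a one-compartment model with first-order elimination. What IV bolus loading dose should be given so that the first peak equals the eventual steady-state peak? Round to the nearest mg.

f = (1/2)^(87/29) ≈ 0.125000; accumulation ratio R = 1/(1−f) ≈ 1.14286.
Loading dose to hit Cmax,ss on first dose: D_load = D_maint·R ≈ 7250 × 1.14286 ≈ 8285.74 mg.

8286 mg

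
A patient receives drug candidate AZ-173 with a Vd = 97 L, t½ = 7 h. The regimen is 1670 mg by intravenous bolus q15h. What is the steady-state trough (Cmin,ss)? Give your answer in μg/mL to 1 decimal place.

5.0 μg/mL

Over one 15-h interval, 15/7 ≈ 2.1429 half-lives elapse, leaving f ≈ 0.2264 of each dose.
At steady state, accumulation factor R = 1/(1 − e^(−kτ)) ≈ 1.2927.
Single-dose peak C₀ = D/Vd = 1670/97 ≈ 17.216 μg/mL.
Cmax,ss = C₀/(1 − f) ≈ 17.216/0.7736 ≈ 22.254 μg/mL.
One interval later, Cmin,ss = Cmax,ss·e^(−kτ) ≈ 22.254 × 0.2264 ≈ 5.038 μg/mL.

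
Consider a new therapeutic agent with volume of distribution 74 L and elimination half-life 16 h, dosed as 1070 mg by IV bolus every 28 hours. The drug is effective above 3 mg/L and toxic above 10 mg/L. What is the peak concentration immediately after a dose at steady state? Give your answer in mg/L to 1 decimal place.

Over one 28-h interval, 28/16 ≈ 1.75 half-lives elapse, leaving f ≈ 0.2973 of each dose.
At steady state, accumulation factor R = 1/(1 − e^(−kτ)) ≈ 1.4231.
Each bolus raises the concentration by D/Vd = 1070/74 ≈ 14.459 mg/L.
Steady-state peak Cmax,ss = C₀·R ≈ 14.459 × 1.4231 ≈ 20.577 mg/L.
Peak 20.6 mg/L vs MTC 10 mg/L: exceeds toxic threshold.

20.6 mg/L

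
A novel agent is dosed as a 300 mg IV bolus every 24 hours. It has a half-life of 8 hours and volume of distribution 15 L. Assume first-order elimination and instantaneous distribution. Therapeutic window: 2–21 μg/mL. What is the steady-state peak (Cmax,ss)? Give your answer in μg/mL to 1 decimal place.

22.9 μg/mL

The dosing interval is 3 half-lives, so f = 2^(−3) = 0.125.
Accumulation ratio R = 1/(1 − f) = 1/0.875 = 8/7.
Single-dose peak C₀ = D/Vd = 300/15 = 20 μg/mL.
Steady-state peak Cmax,ss = C₀·R = 20 × 8/7 ≈ 22.857 μg/mL.
Peak 22.9 μg/mL vs MTC 21 μg/mL: exceeds toxic threshold.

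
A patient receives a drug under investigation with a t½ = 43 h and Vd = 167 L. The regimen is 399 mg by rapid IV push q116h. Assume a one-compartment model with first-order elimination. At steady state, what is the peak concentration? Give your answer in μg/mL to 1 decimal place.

τ/t½ = 116/43 ≈ 2.6977, so fraction remaining f = (1/2)^(116/43) ≈ 0.1541.
At steady state, accumulation factor R = 1/(1 − e^(−kτ)) ≈ 1.1822.
Single-dose peak C₀ = D/Vd = 399/167 ≈ 2.389 μg/mL.
Steady-state peak Cmax,ss = C₀·R ≈ 2.389 × 1.1822 ≈ 2.824 μg/mL.

2.8 μg/mL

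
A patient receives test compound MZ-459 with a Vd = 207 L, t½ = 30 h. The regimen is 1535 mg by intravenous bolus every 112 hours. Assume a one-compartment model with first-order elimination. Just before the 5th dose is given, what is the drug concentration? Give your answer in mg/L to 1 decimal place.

f = (1/2)^(τ/t½) = (1/2)^(112/30) ≈ 0.0752.
C₀ = D/Vd = 1535/207 ≈ 7.415 mg/L.
Before the 5th dose, 4 doses have been given. Superposition: Cmin = C₀·(f + f² + … + f^4).
≈ 7.415 × (0.0752 + 0.0057 + 0.0004 + 0.0000) ≈ 7.415 × 0.0813 ≈ 0.603 mg/L.

0.6 mg/L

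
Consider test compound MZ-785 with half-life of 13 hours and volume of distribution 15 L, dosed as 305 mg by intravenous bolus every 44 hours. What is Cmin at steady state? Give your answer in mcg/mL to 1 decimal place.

Over one 44-h interval, 44/13 ≈ 3.3846 half-lives elapse, leaving f ≈ 0.0957 of each dose.
At steady state, accumulation factor R = 1/(1 − e^(−kτ)) ≈ 1.1058.
Single-dose peak C₀ = D/Vd = 305/15 ≈ 20.333 mcg/mL.
Steady-state peak Cmax,ss = C₀·R ≈ 20.333 × 1.1058 ≈ 22.484 mcg/mL.
Steady-state trough Cmin,ss = Cmax,ss·f ≈ 22.484 × 0.0957 ≈ 2.152 mcg/mL.

2.2 mcg/mL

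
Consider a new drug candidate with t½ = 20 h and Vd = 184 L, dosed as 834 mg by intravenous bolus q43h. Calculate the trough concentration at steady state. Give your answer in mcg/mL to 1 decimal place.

τ/t½ = 43/20 ≈ 2.15, so fraction remaining f = (1/2)^(43/20) ≈ 0.2253.
Each bolus raises the concentration by D/Vd = 834/184 ≈ 4.533 mcg/mL.
Steady-state trough Cmin,ss = C₀·f/(1−f) ≈ 4.533 × 0.2253/0.7747 ≈ 1.318 mcg/mL.

1.3 mcg/mL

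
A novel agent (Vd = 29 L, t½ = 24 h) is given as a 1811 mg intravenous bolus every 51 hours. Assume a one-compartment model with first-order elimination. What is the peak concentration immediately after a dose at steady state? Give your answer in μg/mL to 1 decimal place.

81.0 μg/mL

k = ln2/t½ = ln2/24 ≈ 0.028881 h⁻¹; fraction remaining f = e^(−kτ) = e^(−0.028881×51) ≈ 0.2293.
Accumulation ratio R = 1/(1 − f) ≈ 1/0.7707 ≈ 1.2975.
Single-dose peak C₀ = D/Vd = 1811/29 ≈ 62.448 μg/mL.
Cmax,ss = C₀/(1 − f) ≈ 62.448/0.7707 ≈ 81.028 μg/mL.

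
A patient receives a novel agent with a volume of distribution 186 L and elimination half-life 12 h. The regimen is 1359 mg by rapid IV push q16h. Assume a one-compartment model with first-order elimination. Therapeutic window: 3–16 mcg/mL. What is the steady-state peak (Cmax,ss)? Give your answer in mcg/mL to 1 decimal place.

12.1 mcg/mL

Over one 16-h interval, 16/12 ≈ 1.3333 half-lives elapse, leaving f ≈ 0.3969 of each dose.
At steady state, accumulation factor R = 1/(1 − e^(−kτ)) ≈ 1.6581.
Each bolus raises the concentration by D/Vd = 1359/186 ≈ 7.306 mcg/mL.
Cmax,ss = C₀/(1 − f) ≈ 7.306/0.6031 ≈ 12.114 mcg/mL.
Peak 12.1 mcg/mL vs MTC 16 mcg/mL: below toxic threshold.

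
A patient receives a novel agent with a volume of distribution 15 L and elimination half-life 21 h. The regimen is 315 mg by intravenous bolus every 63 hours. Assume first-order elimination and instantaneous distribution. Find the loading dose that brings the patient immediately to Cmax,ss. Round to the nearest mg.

360 mg

f = (1/2)^(63/21) ≈ 0.125000; accumulation ratio R = 1/(1−f) ≈ 1.14286.
Loading dose to hit Cmax,ss on first dose: D_load = D_maint·R ≈ 315 × 1.14286 ≈ 360.00 mg.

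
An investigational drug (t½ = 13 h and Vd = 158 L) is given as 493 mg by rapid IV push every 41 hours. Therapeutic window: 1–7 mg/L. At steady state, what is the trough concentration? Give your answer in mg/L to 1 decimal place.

0.4 mg/L

τ/t½ = 41/13 ≈ 3.1538, so fraction remaining f = (1/2)^(41/13) ≈ 0.1124.
Accumulation ratio R = 1/(1 − f) ≈ 1/0.8876 ≈ 1.1266.
Each bolus raises the concentration by D/Vd = 493/158 ≈ 3.120 mg/L.
Steady-state peak Cmax,ss = C₀·R ≈ 3.120 × 1.1266 ≈ 3.515 mg/L.
One interval later, Cmin,ss = Cmax,ss·e^(−kτ) ≈ 3.515 × 0.1124 ≈ 0.395 mg/L.
Trough 0.4 mg/L vs MEC 1 mg/L: subtherapeutic.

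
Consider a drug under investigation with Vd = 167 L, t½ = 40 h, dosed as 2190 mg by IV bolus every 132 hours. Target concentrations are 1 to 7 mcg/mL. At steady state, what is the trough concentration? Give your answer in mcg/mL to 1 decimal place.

k = ln2/t½ = ln2/40 ≈ 0.017329 h⁻¹; fraction remaining f = e^(−kτ) = e^(−0.017329×132) ≈ 0.1015.
Each bolus raises the concentration by D/Vd = 2190/167 ≈ 13.114 mcg/mL.
Steady-state trough Cmin,ss = C₀·f/(1−f) ≈ 13.114 × 0.1015/0.8985 ≈ 1.481 mcg/mL.
Trough 1.5 mcg/mL vs MEC 1 mcg/mL: adequate.

1.5 mcg/mL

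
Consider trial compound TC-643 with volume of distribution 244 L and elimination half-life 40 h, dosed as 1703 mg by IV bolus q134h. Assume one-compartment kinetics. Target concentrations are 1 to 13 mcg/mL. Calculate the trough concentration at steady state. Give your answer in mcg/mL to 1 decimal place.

0.8 mcg/mL

k = ln2/t½ = ln2/40 ≈ 0.017329 h⁻¹; fraction remaining f = e^(−kτ) = e^(−0.017329×134) ≈ 0.0981.
Each bolus raises the concentration by D/Vd = 1703/244 ≈ 6.980 mcg/mL.
Steady-state trough Cmin,ss = C₀·f/(1−f) ≈ 6.980 × 0.0981/0.9019 ≈ 0.759 mcg/mL.
Trough 0.8 mcg/mL vs MEC 1 mcg/mL: subtherapeutic.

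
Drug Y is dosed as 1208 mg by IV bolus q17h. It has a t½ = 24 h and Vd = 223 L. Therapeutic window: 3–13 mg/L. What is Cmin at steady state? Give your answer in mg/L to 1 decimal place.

Over one 17-h interval, 17/24 ≈ 0.70833 half-lives elapse, leaving f ≈ 0.6120 of each dose.
At steady state, accumulation factor R = 1/(1 − e^(−kτ)) ≈ 2.5773.
Each bolus raises the concentration by D/Vd = 1208/223 ≈ 5.417 mg/L.
Cmax,ss = C₀/(1 − f) ≈ 5.417/0.3880 ≈ 13.961 mg/L.
Steady-state trough Cmin,ss = Cmax,ss·f ≈ 13.961 × 0.6120 ≈ 8.544 mg/L.
Trough 8.5 mg/L vs MEC 3 mg/L: adequate.

8.5 mg/L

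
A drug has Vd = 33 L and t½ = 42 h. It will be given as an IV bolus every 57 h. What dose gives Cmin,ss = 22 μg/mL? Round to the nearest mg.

1134 mg

τ/t½ = 57/42 ≈ 1.3571, so f = (1/2)^(57/42) ≈ 0.390355.
Cmin,ss = (D/Vd)·f/(1−f), so D = Cmin,ss·Vd·(1−f)/f.
D = 22 × 33 × (1−f)/f ≈ 22 × 33 × 1.56177 ≈ 1133.85 mg.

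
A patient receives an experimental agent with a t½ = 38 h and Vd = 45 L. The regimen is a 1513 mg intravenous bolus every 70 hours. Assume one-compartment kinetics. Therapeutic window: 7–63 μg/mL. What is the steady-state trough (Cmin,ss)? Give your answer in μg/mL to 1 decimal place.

13.0 μg/mL

Over one 70-h interval, 70/38 ≈ 1.8421 half-lives elapse, leaving f ≈ 0.2789 of each dose.
At steady state, accumulation factor R = 1/(1 − e^(−kτ)) ≈ 1.3868.
Single-dose peak C₀ = D/Vd = 1513/45 ≈ 33.622 μg/mL.
Steady-state peak Cmax,ss = C₀·R ≈ 33.622 × 1.3868 ≈ 46.627 μg/mL.
Steady-state trough Cmin,ss = Cmax,ss·f ≈ 46.627 × 0.2789 ≈ 13.004 μg/mL.
Trough 13.0 μg/mL vs MEC 7 μg/mL: adequate.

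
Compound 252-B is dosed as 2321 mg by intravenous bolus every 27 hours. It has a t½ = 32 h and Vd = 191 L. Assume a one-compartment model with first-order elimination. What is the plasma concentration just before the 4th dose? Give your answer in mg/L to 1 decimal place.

12.6 mg/L

f = (1/2)^(τ/t½) = (1/2)^(27/32) ≈ 0.5572.
C₀ = D/Vd = 2321/191 ≈ 12.152 mg/L.
Before the 4th dose, 3 doses have been given. Superposition: Cmin = C₀·(f + f² + … + f^3).
≈ 12.152 × (0.5572 + 0.3105 + 0.1730) ≈ 12.152 × 1.0407 ≈ 12.647 mg/L.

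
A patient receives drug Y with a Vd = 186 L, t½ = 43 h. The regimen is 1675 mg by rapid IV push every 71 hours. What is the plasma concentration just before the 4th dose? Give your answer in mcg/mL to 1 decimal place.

f = (1/2)^(τ/t½) = (1/2)^(71/43) ≈ 0.3184.
C₀ = D/Vd = 1675/186 ≈ 9.005 mcg/mL.
Before the 4th dose, 3 doses have been given. Superposition: Cmin = C₀·(f + f² + … + f^3).
≈ 9.005 × (0.3184 + 0.1014 + 0.0323) ≈ 9.005 × 0.4521 ≈ 4.071 mcg/mL.

4.1 mcg/mL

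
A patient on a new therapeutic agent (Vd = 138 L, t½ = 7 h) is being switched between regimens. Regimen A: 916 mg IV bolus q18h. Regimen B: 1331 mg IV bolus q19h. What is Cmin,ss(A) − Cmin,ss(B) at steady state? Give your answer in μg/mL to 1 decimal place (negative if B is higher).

-0.4 μg/mL

Regimen A: f = (1/2)^(18/7) ≈ 0.1682; Cmin,ss = (916/138)·f/(1−f) ≈ 1.342 μg/mL.
Regimen B: f = (1/2)^(19/7) ≈ 0.1524; Cmin,ss = (1331/138)·f/(1−f) ≈ 1.734 μg/mL.
Difference ≈ 1.342 − 1.734 ≈ -0.392 μg/mL.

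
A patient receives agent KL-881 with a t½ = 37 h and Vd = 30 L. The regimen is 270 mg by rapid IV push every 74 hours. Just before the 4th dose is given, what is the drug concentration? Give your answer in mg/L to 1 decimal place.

3.0 mg/L

f = (1/2)^(τ/t½) = (1/2)^(74/37) ≈ 0.2500.
C₀ = D/Vd = 270/30 ≈ 9.000 mg/L.
Before the 4th dose, 3 doses have been given. Superposition: Cmin = C₀·(f + f² + … + f^3).
≈ 9.000 × (0.2500 + 0.0625 + 0.0156) ≈ 9.000 × 0.3281 ≈ 2.953 mg/L.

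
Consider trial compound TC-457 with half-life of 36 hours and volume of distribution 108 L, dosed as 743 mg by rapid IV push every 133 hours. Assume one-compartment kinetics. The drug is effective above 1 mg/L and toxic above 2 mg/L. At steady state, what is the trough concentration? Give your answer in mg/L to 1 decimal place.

0.6 mg/L

Over one 133-h interval, 133/36 ≈ 3.6944 half-lives elapse, leaving f ≈ 0.0772 of each dose.
Single-dose peak C₀ = D/Vd = 743/108 ≈ 6.880 mg/L.
Steady-state trough Cmin,ss = C₀·f/(1−f) ≈ 6.880 × 0.0772/0.9228 ≈ 0.576 mg/L.
Trough 0.6 mg/L vs MEC 1 mg/L: subtherapeutic.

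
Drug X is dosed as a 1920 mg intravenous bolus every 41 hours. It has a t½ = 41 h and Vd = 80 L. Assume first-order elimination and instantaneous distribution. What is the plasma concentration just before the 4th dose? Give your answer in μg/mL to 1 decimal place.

21.0 μg/mL

f = (1/2)^(τ/t½) = (1/2)^(41/41) ≈ 0.5000.
C₀ = D/Vd = 1920/80 ≈ 24.000 μg/mL.
Before the 4th dose, 3 doses have been given. Superposition: Cmin = C₀·(f + f² + … + f^3).
≈ 24.000 × (0.5000 + 0.2500 + 0.1250) ≈ 24.000 × 0.8750 ≈ 21.000 μg/mL.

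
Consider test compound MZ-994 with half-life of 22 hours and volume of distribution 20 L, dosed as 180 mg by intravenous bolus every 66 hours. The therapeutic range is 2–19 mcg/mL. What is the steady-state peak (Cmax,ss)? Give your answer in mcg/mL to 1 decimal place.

The dosing interval is 3 half-lives, so f = 2^(−3) = 0.125.
At steady state, R = 1/(1 − 0.125) = 8/7.
Single-dose peak C₀ = D/Vd = 180/20 = 9 mcg/mL.
Steady-state peak Cmax,ss = C₀·R = 9 × 8/7 ≈ 10.286 mcg/mL.
Peak 10.3 mcg/mL vs MTC 19 mcg/mL: below toxic threshold.

10.3 mcg/mL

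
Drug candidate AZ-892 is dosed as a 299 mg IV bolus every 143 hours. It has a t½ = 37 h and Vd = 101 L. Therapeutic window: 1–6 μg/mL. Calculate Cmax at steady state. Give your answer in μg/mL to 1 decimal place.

3.2 μg/mL

τ/t½ = 143/37 ≈ 3.8649, so fraction remaining f = (1/2)^(143/37) ≈ 0.0686.
Accumulation ratio R = 1/(1 − f) ≈ 1/0.9314 ≈ 1.0737.
Each bolus raises the concentration by D/Vd = 299/101 ≈ 2.960 μg/mL.
Cmax,ss = C₀/(1 − f) ≈ 2.960/0.9314 ≈ 3.178 μg/mL.
Peak 3.2 μg/mL vs MTC 6 μg/mL: below toxic threshold.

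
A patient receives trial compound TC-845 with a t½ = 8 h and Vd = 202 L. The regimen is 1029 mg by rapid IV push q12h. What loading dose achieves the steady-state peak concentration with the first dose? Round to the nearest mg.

1592 mg

f = (1/2)^(12/8) ≈ 0.353553; accumulation ratio R = 1/(1−f) ≈ 1.54692.
Loading dose to hit Cmax,ss on first dose: D_load = D_maint·R ≈ 1029 × 1.54692 ≈ 1591.78 mg.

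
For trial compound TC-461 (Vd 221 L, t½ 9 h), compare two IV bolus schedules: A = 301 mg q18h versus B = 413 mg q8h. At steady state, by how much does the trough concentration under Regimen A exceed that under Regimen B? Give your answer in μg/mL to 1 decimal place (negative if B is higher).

-1.7 μg/mL

Regimen A: f = (1/2)^(18/9) ≈ 0.2500; Cmin,ss = (301/221)·f/(1−f) ≈ 0.454 μg/mL.
Regimen B: f = (1/2)^(8/9) ≈ 0.5400; Cmin,ss = (413/221)·f/(1−f) ≈ 2.194 μg/mL.
Difference ≈ 0.454 − 2.194 ≈ -1.740 μg/mL.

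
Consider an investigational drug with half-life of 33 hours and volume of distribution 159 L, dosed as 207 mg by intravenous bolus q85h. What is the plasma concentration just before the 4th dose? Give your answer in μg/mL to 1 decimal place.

f = (1/2)^(τ/t½) = (1/2)^(85/33) ≈ 0.1677.
C₀ = D/Vd = 207/159 ≈ 1.302 μg/mL.
Before the 4th dose, 3 doses have been given. Superposition: Cmin = C₀·(f + f² + … + f^3).
≈ 1.302 × (0.1677 + 0.0281 + 0.0047) ≈ 1.302 × 0.2005 ≈ 0.261 μg/mL.

0.3 μg/mL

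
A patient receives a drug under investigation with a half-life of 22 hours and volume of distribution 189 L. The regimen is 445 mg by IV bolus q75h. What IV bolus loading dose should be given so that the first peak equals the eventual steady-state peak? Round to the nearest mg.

f = (1/2)^(75/22) ≈ 0.094137; accumulation ratio R = 1/(1−f) ≈ 1.10392.
Loading dose to hit Cmax,ss on first dose: D_load = D_maint·R ≈ 445 × 1.10392 ≈ 491.24 mg.

491 mg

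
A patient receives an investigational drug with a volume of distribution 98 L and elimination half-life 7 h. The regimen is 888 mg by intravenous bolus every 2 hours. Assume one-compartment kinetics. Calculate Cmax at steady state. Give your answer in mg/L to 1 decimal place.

50.4 mg/L

Over one 2-h interval, 2/7 ≈ 0.28571 half-lives elapse, leaving f ≈ 0.8203 of each dose.
Accumulation ratio R = 1/(1 − f) ≈ 1/0.1797 ≈ 5.5648.
Each bolus raises the concentration by D/Vd = 888/98 ≈ 9.061 mg/L.
Steady-state peak Cmax,ss = C₀·R ≈ 9.061 × 5.5648 ≈ 50.423 mg/L.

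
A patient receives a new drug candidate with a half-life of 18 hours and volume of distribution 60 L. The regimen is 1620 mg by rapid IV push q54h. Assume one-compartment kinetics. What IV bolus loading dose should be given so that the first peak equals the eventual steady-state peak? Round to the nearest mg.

f = (1/2)^(54/18) ≈ 0.125000; accumulation ratio R = 1/(1−f) ≈ 1.14286.
Loading dose to hit Cmax,ss on first dose: D_load = D_maint·R ≈ 1620 × 1.14286 ≈ 1851.43 mg.

1851 mg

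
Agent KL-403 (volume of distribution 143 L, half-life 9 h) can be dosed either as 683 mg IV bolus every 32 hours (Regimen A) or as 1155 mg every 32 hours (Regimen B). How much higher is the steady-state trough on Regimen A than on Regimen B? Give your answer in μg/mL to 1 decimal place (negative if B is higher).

-0.3 μg/mL

Regimen A: f = (1/2)^(32/9) ≈ 0.0850; Cmin,ss = (683/143)·f/(1−f) ≈ 0.444 μg/mL.
Regimen B: f = (1/2)^(32/9) ≈ 0.0850; Cmin,ss = (1155/143)·f/(1−f) ≈ 0.750 μg/mL.
Difference ≈ 0.444 − 0.750 ≈ -0.306 μg/mL.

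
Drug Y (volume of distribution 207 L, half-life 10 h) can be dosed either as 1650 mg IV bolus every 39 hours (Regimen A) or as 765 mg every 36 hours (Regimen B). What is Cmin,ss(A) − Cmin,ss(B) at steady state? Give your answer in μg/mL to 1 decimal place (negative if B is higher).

0.2 μg/mL

Regimen A: f = (1/2)^(39/10) ≈ 0.0670; Cmin,ss = (1650/207)·f/(1−f) ≈ 0.572 μg/mL.
Regimen B: f = (1/2)^(36/10) ≈ 0.0825; Cmin,ss = (765/207)·f/(1−f) ≈ 0.332 μg/mL.
Difference ≈ 0.572 − 0.332 ≈ 0.240 μg/mL.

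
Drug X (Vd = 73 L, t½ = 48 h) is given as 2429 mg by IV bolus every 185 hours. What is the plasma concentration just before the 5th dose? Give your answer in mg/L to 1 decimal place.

f = (1/2)^(τ/t½) = (1/2)^(185/48) ≈ 0.0691.
C₀ = D/Vd = 2429/73 ≈ 33.274 mg/L.
Before the 5th dose, 4 doses have been given. Superposition: Cmin = C₀·(f + f² + … + f^4).
≈ 33.274 × (0.0691 + 0.0048 + 0.0003 + 0.0000) ≈ 33.274 × 0.0742 ≈ 2.469 mg/L.

2.5 mg/L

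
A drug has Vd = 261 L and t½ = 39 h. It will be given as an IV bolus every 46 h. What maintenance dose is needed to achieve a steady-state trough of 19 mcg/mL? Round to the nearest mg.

τ/t½ = 46/39 ≈ 1.1795, so f = (1/2)^(46/39) ≈ 0.441508.
Cmin,ss = (D/Vd)·f/(1−f), so D = Cmin,ss·Vd·(1−f)/f.
D = 19 × 261 × (1−f)/f ≈ 19 × 261 × 1.26496 ≈ 6272.94 mg.

6273 mg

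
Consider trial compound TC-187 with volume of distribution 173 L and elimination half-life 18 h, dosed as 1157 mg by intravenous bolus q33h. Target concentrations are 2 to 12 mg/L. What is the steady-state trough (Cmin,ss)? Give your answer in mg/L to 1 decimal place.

2.6 mg/L

Over one 33-h interval, 33/18 ≈ 1.8333 half-lives elapse, leaving f ≈ 0.2806 of each dose.
Accumulation ratio R = 1/(1 − f) ≈ 1/0.7194 ≈ 1.3900.
Single-dose peak C₀ = D/Vd = 1157/173 ≈ 6.688 mg/L.
Cmax,ss = C₀/(1 − f) ≈ 6.688/0.7194 ≈ 9.297 mg/L.
Steady-state trough Cmin,ss = Cmax,ss·f ≈ 9.297 × 0.2806 ≈ 2.609 mg/L.
Trough 2.6 mg/L vs MEC 2 mg/L: adequate.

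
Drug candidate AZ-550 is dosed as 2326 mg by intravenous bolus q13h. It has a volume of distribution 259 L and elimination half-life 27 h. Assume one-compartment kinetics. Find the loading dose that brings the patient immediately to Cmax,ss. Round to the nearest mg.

f = (1/2)^(13/27) ≈ 0.716242; accumulation ratio R = 1/(1−f) ≈ 3.52413.
Loading dose to hit Cmax,ss on first dose: D_load = D_maint·R ≈ 2326 × 3.52413 ≈ 8197.13 mg.

8197 mg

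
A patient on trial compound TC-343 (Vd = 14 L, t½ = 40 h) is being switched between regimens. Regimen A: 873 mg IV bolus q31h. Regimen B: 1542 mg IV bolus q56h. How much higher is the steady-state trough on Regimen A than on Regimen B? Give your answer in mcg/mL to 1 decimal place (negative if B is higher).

Regimen A: f = (1/2)^(31/40) ≈ 0.5844; Cmin,ss = (873/14)·f/(1−f) ≈ 87.684 mcg/mL.
Regimen B: f = (1/2)^(56/40) ≈ 0.3789; Cmin,ss = (1542/14)·f/(1−f) ≈ 67.192 mcg/mL.
Difference ≈ 87.684 − 67.192 ≈ 20.492 mcg/mL.

20.5 mcg/mL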